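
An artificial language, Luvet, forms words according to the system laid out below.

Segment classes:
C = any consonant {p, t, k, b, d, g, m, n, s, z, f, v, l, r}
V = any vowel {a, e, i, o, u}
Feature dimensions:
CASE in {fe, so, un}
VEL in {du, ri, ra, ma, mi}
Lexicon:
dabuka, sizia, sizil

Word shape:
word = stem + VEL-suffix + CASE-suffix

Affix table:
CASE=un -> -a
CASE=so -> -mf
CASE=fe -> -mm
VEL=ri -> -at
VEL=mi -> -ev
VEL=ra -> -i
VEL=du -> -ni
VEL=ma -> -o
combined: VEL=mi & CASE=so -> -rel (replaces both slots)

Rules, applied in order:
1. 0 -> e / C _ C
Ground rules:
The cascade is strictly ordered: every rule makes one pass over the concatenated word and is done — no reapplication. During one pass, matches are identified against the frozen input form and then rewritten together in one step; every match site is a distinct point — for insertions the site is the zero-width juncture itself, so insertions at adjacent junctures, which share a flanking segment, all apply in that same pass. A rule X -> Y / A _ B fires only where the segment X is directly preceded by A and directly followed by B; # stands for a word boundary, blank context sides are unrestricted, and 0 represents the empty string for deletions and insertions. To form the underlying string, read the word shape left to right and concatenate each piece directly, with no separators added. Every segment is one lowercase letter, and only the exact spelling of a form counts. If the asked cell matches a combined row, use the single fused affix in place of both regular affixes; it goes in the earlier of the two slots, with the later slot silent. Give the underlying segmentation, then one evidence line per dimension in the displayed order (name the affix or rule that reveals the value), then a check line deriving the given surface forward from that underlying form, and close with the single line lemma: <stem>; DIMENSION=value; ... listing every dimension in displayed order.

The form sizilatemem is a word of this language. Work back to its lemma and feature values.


underlying: sizil-at-mm
CASE=fe - signalled by the affix -mm
VEL=ri - signalled by the affix -at
check: sizilatmm -> sizilatemem
lemma: sizil; CASE=fe; VEL=ri


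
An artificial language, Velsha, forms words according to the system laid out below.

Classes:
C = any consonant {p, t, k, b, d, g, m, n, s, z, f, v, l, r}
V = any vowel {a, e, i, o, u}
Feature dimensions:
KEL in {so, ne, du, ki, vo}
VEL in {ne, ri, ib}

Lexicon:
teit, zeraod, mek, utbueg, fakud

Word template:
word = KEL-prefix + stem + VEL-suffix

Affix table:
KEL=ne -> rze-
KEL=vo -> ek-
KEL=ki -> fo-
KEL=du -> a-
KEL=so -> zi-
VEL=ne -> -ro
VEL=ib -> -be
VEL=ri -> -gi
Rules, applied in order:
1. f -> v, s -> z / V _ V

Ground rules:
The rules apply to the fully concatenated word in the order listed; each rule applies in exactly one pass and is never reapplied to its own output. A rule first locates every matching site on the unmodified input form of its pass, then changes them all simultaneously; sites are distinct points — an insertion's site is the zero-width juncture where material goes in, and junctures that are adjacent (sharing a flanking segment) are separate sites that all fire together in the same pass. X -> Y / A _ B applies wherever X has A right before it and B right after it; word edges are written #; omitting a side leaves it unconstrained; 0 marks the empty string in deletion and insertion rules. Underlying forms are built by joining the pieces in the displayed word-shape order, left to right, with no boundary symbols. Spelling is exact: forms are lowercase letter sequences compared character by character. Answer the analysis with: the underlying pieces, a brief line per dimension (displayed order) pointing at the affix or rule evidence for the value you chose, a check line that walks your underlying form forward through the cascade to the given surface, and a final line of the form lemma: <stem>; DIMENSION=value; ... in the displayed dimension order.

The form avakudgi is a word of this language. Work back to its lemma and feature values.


underlying: a-fakud-gi
KEL=du - signalled by the affix a-
VEL=ri - signalled by the affix -gi
check: afakudgi -> avakudgi
lemma: fakud; KEL=du; VEL=ri


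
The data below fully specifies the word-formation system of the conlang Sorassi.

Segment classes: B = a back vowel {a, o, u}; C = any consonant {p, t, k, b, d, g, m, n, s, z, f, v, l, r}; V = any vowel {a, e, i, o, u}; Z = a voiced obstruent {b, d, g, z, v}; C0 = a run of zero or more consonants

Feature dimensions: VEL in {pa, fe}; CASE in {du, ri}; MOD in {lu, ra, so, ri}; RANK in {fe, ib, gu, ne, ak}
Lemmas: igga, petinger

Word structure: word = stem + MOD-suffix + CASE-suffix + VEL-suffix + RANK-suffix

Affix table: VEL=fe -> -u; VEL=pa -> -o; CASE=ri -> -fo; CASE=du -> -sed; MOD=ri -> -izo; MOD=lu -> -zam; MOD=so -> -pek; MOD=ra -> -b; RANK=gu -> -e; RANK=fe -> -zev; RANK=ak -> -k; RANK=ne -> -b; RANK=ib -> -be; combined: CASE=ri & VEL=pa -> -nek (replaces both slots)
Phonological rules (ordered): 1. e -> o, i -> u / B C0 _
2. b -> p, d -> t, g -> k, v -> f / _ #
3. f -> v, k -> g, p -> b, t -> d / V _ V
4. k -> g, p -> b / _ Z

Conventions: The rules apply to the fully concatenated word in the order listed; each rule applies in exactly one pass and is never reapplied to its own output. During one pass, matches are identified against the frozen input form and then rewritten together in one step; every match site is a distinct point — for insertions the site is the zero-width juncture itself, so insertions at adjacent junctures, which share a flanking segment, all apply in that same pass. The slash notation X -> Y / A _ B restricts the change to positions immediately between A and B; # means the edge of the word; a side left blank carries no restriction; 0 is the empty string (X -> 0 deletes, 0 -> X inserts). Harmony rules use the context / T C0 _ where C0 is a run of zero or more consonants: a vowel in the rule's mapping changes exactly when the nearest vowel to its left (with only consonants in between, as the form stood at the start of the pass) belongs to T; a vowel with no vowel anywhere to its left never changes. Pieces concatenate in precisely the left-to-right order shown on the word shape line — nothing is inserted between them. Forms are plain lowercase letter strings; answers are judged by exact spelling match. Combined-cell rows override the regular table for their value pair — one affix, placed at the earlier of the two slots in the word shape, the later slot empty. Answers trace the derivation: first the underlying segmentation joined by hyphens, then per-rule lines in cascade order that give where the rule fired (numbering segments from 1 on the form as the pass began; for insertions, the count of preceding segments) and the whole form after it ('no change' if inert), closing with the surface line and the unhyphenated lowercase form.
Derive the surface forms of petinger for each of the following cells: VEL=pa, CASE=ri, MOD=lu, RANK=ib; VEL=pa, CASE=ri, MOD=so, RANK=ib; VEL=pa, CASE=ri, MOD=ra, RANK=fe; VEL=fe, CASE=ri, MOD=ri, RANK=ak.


cell VEL=pa, CASE=ri, MOD=lu, RANK=ib:
underlying: petinger-zam-nek-be
1. e -> o, i -> u / B C0 _: fires at position(s) 13: petingerzamnokbe
2. b -> p, d -> t, g -> k, v -> f / _ #: no change
3. f -> v, k -> g, p -> b, t -> d / V _ V: fires at position(s) 3: pedingerzamnokbe
4. k -> g, p -> b / _ Z: fires at position(s) 14: pedingerzamnogbe
surface: pedingerzamnogbe

cell VEL=pa, CASE=ri, MOD=so, RANK=ib:
underlying: petinger-pek-nek-be
1. e -> o, i -> u / B C0 _: no change
2. b -> p, d -> t, g -> k, v -> f / _ #: no change
3. f -> v, k -> g, p -> b, t -> d / V _ V: fires at position(s) 3: pedingerpeknekbe
4. k -> g, p -> b / _ Z: fires at position(s) 14: pedingerpeknegbe
surface: pedingerpeknegbe

cell VEL=pa, CASE=ri, MOD=ra, RANK=fe:
underlying: petinger-b-nek-zev
1. e -> o, i -> u / B C0 _: no change
2. b -> p, d -> t, g -> k, v -> f / _ #: fires at position(s) 15: petingerbnekzef
3. f -> v, k -> g, p -> b, t -> d / V _ V: fires at position(s) 3: pedingerbnekzef
4. k -> g, p -> b / _ Z: fires at position(s) 12: pedingerbnegzef
surface: pedingerbnegzef

cell VEL=fe, CASE=ri, MOD=ri, RANK=ak:
underlying: petinger-izo-fo-u-k
1. e -> o, i -> u / B C0 _: no change
2. b -> p, d -> t, g -> k, v -> f / _ #: no change
3. f -> v, k -> g, p -> b, t -> d / V _ V: fires at position(s) 3, 12: pedingerizovouk
4. k -> g, p -> b / _ Z: no change
surface: pedingerizovouk


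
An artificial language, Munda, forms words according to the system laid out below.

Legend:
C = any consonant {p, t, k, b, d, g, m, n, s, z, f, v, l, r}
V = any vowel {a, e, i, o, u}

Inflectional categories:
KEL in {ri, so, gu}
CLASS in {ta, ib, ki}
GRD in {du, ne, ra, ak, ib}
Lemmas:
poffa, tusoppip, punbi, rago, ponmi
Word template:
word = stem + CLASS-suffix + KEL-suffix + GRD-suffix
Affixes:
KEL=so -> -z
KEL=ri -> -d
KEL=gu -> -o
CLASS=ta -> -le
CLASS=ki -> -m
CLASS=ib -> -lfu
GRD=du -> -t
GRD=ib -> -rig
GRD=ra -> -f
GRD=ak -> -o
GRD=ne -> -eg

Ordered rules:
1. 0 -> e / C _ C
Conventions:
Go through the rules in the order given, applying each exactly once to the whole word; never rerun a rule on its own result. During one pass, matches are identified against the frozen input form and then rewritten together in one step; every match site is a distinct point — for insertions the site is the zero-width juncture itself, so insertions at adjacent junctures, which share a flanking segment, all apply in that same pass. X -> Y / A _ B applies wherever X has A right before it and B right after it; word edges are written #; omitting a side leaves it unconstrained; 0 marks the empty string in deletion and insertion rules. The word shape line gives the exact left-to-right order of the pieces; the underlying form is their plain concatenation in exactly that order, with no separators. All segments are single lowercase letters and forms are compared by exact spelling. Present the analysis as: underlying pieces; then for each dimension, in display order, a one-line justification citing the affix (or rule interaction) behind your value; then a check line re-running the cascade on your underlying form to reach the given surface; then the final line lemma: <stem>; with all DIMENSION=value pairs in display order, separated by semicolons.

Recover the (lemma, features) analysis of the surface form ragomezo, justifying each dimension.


underlying: rago-m-z-o
KEL=so - signalled by the affix -z
CLASS=ki - signalled by the affix -m
GRD=ak - signalled by the affix -o
check: ragomzo -> ragomezo
lemma: rago; KEL=so; CLASS=ki; GRD=ak


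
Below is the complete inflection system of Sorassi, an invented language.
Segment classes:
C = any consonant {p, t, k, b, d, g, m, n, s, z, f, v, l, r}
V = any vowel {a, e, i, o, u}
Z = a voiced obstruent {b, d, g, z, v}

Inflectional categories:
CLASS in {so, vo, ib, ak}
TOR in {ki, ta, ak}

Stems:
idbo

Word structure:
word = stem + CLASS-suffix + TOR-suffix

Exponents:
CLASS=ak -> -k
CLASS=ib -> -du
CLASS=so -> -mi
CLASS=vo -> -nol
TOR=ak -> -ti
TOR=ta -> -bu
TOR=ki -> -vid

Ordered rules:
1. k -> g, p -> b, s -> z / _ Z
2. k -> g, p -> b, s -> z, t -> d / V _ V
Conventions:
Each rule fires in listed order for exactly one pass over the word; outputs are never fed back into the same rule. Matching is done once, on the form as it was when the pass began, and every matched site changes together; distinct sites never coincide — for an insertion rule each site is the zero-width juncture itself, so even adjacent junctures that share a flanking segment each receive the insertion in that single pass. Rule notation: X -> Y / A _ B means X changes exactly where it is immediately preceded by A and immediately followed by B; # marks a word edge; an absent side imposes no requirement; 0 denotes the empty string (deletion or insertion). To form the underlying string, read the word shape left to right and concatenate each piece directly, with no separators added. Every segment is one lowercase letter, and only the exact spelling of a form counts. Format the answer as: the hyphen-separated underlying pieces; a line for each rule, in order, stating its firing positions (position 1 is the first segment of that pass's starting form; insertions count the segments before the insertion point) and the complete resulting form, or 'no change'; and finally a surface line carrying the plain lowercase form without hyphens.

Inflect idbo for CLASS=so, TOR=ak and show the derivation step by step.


underlying: idbo-mi-ti
1. k -> g, p -> b, s -> z / _ Z: no change
2. k -> g, p -> b, s -> z, t -> d / V _ V: fires at position(s) 7: idbomidi
surface: idbomidi


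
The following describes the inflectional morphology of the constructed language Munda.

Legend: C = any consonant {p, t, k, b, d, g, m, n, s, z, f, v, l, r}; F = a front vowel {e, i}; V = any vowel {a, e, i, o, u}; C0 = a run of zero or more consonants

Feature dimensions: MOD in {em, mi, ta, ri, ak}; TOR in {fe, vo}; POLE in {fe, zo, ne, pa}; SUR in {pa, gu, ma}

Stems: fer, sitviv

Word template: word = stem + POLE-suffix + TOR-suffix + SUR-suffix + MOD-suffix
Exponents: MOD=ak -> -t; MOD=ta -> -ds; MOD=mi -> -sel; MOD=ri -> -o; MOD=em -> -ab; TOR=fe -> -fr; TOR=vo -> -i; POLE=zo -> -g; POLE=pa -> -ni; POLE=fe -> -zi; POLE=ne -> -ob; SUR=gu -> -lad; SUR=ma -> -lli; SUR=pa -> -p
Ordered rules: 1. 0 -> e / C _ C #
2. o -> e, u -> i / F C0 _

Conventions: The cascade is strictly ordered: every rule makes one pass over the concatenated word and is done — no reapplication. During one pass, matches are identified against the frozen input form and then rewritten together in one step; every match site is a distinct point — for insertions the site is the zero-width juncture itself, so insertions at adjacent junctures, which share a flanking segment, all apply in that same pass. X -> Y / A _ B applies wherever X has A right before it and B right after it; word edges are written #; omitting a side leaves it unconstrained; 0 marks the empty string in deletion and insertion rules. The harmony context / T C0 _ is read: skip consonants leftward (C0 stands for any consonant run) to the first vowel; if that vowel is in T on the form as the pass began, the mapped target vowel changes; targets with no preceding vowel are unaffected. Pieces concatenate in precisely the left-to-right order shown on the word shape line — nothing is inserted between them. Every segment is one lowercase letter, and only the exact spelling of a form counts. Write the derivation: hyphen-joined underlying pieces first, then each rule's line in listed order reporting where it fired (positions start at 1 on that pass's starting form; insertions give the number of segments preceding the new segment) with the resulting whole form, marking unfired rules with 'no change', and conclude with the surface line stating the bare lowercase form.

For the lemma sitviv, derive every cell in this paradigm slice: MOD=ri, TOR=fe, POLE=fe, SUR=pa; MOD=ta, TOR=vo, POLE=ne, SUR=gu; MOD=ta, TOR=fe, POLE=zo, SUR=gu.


cell MOD=ri, TOR=fe, POLE=fe, SUR=pa:
underlying: sitviv-zi-fr-p-o
1. 0 -> e / C _ C #: no change
2. o -> e, u -> i / F C0 _: fires at position(s) 12: sitvivzifrpe
surface: sitvivzifrpe

cell MOD=ta, TOR=vo, POLE=ne, SUR=gu:
underlying: sitviv-ob-i-lad-ds
1. 0 -> e / C _ C #: inserts after position(s) 13: sitvivobiladdes
2. o -> e, u -> i / F C0 _: fires at position(s) 7: sitvivebiladdes
surface: sitvivebiladdes

cell MOD=ta, TOR=fe, POLE=zo, SUR=gu:
underlying: sitviv-g-fr-lad-ds
1. 0 -> e / C _ C #: inserts after position(s) 13: sitvivgfrladdes
2. o -> e, u -> i / F C0 _: no change
surface: sitvivgfrladdes


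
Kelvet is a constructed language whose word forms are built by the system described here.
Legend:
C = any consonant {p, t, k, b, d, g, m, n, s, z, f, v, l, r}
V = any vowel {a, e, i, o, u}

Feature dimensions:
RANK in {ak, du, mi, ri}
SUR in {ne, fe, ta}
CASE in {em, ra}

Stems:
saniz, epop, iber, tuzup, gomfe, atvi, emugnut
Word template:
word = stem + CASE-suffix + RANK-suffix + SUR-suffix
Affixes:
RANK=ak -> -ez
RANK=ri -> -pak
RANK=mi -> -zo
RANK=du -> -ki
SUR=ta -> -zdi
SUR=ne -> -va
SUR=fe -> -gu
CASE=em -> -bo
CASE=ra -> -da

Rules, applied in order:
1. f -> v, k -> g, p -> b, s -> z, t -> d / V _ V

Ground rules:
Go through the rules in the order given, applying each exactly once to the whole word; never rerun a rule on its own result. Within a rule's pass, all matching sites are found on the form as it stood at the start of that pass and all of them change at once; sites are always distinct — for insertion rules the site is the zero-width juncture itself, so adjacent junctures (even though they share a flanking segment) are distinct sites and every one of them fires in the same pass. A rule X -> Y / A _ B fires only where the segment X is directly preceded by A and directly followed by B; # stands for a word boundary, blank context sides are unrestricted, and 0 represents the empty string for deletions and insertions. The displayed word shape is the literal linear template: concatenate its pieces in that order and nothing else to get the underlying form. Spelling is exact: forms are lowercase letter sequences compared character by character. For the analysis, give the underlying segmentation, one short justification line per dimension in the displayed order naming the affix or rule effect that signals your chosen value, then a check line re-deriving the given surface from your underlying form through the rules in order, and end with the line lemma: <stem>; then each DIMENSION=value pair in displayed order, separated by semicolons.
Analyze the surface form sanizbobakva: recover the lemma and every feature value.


underlying: saniz-bo-pak-va
RANK=ri - signalled by the affix -pak
SUR=ne - signalled by the affix -va
CASE=em - signalled by the affix -bo
check: sanizbopakva -> sanizbobakva
lemma: saniz; RANK=ri; SUR=ne; CASE=em


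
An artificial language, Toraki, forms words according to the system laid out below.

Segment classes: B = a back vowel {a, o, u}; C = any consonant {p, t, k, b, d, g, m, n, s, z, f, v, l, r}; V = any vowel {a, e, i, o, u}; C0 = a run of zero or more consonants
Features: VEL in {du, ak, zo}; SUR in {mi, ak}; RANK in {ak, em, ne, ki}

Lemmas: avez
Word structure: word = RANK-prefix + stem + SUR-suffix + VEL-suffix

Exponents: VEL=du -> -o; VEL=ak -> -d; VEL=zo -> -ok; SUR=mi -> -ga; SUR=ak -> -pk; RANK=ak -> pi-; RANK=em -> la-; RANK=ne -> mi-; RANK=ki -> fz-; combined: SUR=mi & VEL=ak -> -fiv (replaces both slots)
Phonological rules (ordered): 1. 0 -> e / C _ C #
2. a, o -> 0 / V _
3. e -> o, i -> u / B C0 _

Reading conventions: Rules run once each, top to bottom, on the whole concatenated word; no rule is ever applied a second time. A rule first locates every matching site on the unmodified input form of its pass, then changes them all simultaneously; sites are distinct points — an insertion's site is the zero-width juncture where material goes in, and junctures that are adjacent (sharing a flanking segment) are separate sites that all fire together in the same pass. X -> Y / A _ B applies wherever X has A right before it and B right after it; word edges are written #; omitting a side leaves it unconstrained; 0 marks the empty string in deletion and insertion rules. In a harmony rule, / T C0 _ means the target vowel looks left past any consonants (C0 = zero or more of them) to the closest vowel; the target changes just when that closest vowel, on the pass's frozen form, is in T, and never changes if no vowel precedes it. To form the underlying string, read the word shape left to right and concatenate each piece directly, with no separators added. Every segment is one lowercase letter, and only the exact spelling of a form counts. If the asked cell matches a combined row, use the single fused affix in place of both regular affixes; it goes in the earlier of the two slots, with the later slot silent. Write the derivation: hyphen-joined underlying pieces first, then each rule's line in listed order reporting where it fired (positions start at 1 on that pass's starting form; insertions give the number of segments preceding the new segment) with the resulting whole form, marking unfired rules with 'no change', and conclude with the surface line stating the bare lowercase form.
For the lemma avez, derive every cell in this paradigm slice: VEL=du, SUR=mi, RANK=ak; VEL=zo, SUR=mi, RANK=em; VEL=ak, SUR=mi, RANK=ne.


cell VEL=du, SUR=mi, RANK=ak:
underlying: pi-avez-ga-o
1. 0 -> e / C _ C #: no change
2. a, o -> 0 / V _: fires at position(s) 3, 9: pivezga
3. e -> o, i -> u / B C0 _: no change
surface: pivezga

cell VEL=zo, SUR=mi, RANK=em:
underlying: la-avez-ga-ok
1. 0 -> e / C _ C #: no change
2. a, o -> 0 / V _: fires at position(s) 3, 9: lavezgak
3. e -> o, i -> u / B C0 _: fires at position(s) 4: lavozgak
surface: lavozgak

cell VEL=ak, SUR=mi, RANK=ne:
underlying: mi-avez-fiv
1. 0 -> e / C _ C #: no change
2. a, o -> 0 / V _: fires at position(s) 3: mivezfiv
3. e -> o, i -> u / B C0 _: no change
surface: mivezfiv


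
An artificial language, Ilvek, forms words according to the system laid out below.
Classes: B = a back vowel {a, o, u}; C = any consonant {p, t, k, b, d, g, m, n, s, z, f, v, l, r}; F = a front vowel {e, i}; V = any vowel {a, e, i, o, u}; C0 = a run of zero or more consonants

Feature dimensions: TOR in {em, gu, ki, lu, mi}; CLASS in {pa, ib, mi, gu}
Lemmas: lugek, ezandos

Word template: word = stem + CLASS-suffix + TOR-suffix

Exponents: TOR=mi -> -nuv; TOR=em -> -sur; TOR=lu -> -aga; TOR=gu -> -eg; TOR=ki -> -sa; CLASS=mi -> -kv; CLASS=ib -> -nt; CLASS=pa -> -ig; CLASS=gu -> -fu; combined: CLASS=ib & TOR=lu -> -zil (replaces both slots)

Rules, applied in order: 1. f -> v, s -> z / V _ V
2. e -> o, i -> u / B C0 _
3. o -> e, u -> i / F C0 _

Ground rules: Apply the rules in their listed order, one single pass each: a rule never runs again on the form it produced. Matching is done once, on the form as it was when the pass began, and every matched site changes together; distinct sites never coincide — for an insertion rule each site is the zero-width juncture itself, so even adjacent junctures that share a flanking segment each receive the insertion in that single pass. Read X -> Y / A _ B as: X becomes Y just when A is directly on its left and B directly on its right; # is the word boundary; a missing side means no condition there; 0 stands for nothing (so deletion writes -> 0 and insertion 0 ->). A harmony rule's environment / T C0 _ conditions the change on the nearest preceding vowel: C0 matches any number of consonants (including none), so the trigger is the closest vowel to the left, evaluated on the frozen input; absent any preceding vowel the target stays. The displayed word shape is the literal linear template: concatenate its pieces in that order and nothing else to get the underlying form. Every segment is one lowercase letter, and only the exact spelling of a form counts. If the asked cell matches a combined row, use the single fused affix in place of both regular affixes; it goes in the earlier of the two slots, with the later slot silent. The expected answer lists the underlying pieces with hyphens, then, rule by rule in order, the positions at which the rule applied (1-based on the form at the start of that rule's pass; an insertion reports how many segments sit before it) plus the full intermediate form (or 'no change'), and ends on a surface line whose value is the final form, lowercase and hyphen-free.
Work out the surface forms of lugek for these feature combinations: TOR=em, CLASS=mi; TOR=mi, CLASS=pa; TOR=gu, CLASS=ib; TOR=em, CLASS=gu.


cell TOR=em, CLASS=mi:
underlying: lugek-kv-sur
1. f -> v, s -> z / V _ V: no change
2. e -> o, i -> u / B C0 _: fires at position(s) 4: lugokkvsur
3. o -> e, u -> i / F C0 _: no change
surface: lugokkvsur

cell TOR=mi, CLASS=pa:
underlying: lugek-ig-nuv
1. f -> v, s -> z / V _ V: no change
2. e -> o, i -> u / B C0 _: fires at position(s) 4: lugokignuv
3. o -> e, u -> i / F C0 _: fires at position(s) 9: lugokigniv
surface: lugokigniv

cell TOR=gu, CLASS=ib:
underlying: lugek-nt-eg
1. f -> v, s -> z / V _ V: no change
2. e -> o, i -> u / B C0 _: fires at position(s) 4: lugoknteg
3. o -> e, u -> i / F C0 _: no change
surface: lugoknteg

cell TOR=em, CLASS=gu:
underlying: lugek-fu-sur
1. f -> v, s -> z / V _ V: fires at position(s) 8: lugekfuzur
2. e -> o, i -> u / B C0 _: fires at position(s) 4: lugokfuzur
3. o -> e, u -> i / F C0 _: no change
surface: lugokfuzur


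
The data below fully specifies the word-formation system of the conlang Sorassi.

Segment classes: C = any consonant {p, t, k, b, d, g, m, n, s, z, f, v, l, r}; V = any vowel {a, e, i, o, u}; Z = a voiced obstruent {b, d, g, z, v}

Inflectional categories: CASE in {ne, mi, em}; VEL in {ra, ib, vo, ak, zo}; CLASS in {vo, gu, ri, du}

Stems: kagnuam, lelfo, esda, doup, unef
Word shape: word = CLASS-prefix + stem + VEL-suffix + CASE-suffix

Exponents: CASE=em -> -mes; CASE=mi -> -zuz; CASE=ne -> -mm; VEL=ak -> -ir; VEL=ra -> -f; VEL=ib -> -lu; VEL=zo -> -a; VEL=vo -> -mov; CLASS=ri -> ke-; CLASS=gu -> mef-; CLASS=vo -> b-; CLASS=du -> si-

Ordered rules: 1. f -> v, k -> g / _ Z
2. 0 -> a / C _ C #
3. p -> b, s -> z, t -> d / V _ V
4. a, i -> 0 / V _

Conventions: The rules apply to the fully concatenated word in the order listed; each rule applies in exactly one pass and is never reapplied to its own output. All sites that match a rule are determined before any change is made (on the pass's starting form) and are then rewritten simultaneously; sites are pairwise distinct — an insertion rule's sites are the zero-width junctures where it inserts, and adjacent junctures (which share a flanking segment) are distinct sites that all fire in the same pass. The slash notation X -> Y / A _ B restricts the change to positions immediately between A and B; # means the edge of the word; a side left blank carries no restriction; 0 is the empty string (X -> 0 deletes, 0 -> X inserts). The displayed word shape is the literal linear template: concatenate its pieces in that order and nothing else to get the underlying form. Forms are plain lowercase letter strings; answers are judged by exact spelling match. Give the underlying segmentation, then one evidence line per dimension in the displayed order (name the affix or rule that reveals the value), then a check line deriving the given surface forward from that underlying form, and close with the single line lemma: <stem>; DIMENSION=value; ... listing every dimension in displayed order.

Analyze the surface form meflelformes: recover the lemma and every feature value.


underlying: mef-lelfo-ir-mes
CASE=em - signalled by the affix -mes
VEL=ak - signalled by the affix -ir
CLASS=gu - signalled by the affix mef-
check: meflelfoirmes -> meflelfoirmes -> meflelfoirmes -> meflelfoirmes -> meflelformes
lemma: lelfo; CASE=em; VEL=ak; CLASS=gu


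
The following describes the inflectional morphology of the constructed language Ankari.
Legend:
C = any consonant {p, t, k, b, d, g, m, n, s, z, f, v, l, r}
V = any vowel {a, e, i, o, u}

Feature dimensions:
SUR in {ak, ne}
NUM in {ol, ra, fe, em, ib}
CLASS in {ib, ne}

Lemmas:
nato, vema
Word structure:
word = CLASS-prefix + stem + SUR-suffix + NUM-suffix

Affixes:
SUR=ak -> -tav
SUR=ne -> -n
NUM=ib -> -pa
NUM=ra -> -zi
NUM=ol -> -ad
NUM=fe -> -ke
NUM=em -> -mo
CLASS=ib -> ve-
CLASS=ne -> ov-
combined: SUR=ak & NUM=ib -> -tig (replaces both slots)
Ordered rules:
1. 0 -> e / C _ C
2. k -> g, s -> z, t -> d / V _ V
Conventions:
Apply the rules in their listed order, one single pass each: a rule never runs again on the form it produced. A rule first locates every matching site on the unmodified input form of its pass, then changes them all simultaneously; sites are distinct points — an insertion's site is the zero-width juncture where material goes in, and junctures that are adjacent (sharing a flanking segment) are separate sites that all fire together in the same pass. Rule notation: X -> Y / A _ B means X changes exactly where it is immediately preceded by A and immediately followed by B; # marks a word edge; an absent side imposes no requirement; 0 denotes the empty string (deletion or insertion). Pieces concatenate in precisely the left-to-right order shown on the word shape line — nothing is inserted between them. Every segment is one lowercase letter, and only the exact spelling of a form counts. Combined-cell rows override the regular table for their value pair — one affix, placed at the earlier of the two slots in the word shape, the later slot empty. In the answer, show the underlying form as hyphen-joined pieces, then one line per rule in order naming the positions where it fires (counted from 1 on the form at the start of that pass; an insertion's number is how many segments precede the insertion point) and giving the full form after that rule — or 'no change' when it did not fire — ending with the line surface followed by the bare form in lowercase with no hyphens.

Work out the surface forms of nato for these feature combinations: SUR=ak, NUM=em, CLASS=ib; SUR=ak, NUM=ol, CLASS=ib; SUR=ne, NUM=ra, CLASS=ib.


cell SUR=ak, NUM=em, CLASS=ib:
underlying: ve-nato-tav-mo
1. 0 -> e / C _ C: inserts after position(s) 9: venatotavemo
2. k -> g, s -> z, t -> d / V _ V: fires at position(s) 5, 7: venadodavemo
surface: venadodavemo

cell SUR=ak, NUM=ol, CLASS=ib:
underlying: ve-nato-tav-ad
1. 0 -> e / C _ C: no change
2. k -> g, s -> z, t -> d / V _ V: fires at position(s) 5, 7: venadodavad
surface: venadodavad

cell SUR=ne, NUM=ra, CLASS=ib:
underlying: ve-nato-n-zi
1. 0 -> e / C _ C: inserts after position(s) 7: venatonezi
2. k -> g, s -> z, t -> d / V _ V: fires at position(s) 5: venadonezi
surface: venadonezi


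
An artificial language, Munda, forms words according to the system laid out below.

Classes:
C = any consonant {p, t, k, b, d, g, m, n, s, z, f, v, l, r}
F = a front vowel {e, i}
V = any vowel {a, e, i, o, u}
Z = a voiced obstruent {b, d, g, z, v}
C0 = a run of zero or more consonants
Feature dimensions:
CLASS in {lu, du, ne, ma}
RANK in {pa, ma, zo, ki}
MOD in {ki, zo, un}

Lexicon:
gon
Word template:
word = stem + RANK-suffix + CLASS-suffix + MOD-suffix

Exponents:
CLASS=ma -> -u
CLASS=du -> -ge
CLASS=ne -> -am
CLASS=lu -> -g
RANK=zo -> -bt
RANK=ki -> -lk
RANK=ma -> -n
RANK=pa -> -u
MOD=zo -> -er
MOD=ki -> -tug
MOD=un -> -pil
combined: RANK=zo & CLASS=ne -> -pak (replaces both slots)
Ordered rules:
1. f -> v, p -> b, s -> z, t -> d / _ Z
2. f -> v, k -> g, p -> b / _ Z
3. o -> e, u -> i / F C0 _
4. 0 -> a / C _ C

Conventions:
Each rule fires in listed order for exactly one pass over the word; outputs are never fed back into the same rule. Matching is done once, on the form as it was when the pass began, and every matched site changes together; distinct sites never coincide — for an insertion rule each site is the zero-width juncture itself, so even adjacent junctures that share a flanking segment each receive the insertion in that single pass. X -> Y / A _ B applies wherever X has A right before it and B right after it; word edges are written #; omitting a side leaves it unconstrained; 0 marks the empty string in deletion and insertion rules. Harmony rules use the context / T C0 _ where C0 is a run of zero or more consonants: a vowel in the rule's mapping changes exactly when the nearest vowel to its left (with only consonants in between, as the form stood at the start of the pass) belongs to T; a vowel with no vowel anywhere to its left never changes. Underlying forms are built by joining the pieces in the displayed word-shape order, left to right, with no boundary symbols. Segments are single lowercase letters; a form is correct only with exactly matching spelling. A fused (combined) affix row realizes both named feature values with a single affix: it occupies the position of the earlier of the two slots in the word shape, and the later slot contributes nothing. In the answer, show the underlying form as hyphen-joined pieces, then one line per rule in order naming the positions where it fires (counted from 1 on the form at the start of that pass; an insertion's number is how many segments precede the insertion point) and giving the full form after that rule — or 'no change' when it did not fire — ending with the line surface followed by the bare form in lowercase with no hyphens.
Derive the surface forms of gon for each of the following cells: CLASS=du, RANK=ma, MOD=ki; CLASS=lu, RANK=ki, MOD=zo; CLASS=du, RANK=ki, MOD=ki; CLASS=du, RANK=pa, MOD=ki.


cell CLASS=du, RANK=ma, MOD=ki:
underlying: gon-n-ge-tug
1. f -> v, p -> b, s -> z, t -> d / _ Z: no change
2. f -> v, k -> g, p -> b / _ Z: no change
3. o -> e, u -> i / F C0 _: fires at position(s) 8: gonngetig
4. 0 -> a / C _ C: inserts after position(s) 3, 4: gonanagetig
surface: gonanagetig

cell CLASS=lu, RANK=ki, MOD=zo:
underlying: gon-lk-g-er
1. f -> v, p -> b, s -> z, t -> d / _ Z: no change
2. f -> v, k -> g, p -> b / _ Z: fires at position(s) 5: gonlgger
3. o -> e, u -> i / F C0 _: no change
4. 0 -> a / C _ C: inserts after position(s) 3, 4, 5: gonalagager
surface: gonalagager

cell CLASS=du, RANK=ki, MOD=ki:
underlying: gon-lk-ge-tug
1. f -> v, p -> b, s -> z, t -> d / _ Z: no change
2. f -> v, k -> g, p -> b / _ Z: fires at position(s) 5: gonlggetug
3. o -> e, u -> i / F C0 _: fires at position(s) 9: gonlggetig
4. 0 -> a / C _ C: inserts after position(s) 3, 4, 5: gonalagagetig
surface: gonalagagetig

cell CLASS=du, RANK=pa, MOD=ki:
underlying: gon-u-ge-tug
1. f -> v, p -> b, s -> z, t -> d / _ Z: no change
2. f -> v, k -> g, p -> b / _ Z: no change
3. o -> e, u -> i / F C0 _: fires at position(s) 8: gonugetig
4. 0 -> a / C _ C: no change
surface: gonugetig


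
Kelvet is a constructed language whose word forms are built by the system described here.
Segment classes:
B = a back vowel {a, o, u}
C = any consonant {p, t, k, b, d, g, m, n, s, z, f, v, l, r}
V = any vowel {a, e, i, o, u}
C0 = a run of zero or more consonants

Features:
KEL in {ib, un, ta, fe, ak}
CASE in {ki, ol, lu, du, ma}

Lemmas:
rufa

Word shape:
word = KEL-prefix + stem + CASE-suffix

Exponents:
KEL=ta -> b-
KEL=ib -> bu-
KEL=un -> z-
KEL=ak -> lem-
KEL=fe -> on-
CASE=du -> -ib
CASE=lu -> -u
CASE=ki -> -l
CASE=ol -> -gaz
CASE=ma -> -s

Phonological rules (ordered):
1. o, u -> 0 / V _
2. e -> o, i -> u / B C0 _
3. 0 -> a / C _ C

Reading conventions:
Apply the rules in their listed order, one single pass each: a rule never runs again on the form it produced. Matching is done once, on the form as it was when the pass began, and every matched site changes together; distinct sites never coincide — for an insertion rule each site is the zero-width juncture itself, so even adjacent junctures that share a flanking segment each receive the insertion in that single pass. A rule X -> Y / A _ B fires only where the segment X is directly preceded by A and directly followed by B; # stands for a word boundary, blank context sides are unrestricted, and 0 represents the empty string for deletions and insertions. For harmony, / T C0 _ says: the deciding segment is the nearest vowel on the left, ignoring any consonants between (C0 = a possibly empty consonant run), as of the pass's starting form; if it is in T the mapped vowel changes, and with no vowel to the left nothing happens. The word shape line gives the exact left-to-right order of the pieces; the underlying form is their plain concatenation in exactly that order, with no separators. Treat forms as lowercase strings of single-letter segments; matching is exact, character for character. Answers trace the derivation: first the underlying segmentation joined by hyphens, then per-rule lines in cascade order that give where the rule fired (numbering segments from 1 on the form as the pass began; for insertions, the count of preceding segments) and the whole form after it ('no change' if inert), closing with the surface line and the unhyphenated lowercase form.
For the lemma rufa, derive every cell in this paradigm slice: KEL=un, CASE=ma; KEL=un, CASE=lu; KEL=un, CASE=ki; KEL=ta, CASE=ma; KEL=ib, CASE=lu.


cell KEL=un, CASE=ma:
underlying: z-rufa-s
1. o, u -> 0 / V _: no change
2. e -> o, i -> u / B C0 _: no change
3. 0 -> a / C _ C: inserts after position(s) 1: zarufas
surface: zarufas

cell KEL=un, CASE=lu:
underlying: z-rufa-u
1. o, u -> 0 / V _: fires at position(s) 6: zrufa
2. e -> o, i -> u / B C0 _: no change
3. 0 -> a / C _ C: inserts after position(s) 1: zarufa
surface: zarufa

cell KEL=un, CASE=ki:
underlying: z-rufa-l
1. o, u -> 0 / V _: no change
2. e -> o, i -> u / B C0 _: no change
3. 0 -> a / C _ C: inserts after position(s) 1: zarufal
surface: zarufal

cell KEL=ta, CASE=ma:
underlying: b-rufa-s
1. o, u -> 0 / V _: no change
2. e -> o, i -> u / B C0 _: no change
3. 0 -> a / C _ C: inserts after position(s) 1: barufas
surface: barufas

cell KEL=ib, CASE=lu:
underlying: bu-rufa-u
1. o, u -> 0 / V _: fires at position(s) 7: burufa
2. e -> o, i -> u / B C0 _: no change
3. 0 -> a / C _ C: no change
surface: burufa


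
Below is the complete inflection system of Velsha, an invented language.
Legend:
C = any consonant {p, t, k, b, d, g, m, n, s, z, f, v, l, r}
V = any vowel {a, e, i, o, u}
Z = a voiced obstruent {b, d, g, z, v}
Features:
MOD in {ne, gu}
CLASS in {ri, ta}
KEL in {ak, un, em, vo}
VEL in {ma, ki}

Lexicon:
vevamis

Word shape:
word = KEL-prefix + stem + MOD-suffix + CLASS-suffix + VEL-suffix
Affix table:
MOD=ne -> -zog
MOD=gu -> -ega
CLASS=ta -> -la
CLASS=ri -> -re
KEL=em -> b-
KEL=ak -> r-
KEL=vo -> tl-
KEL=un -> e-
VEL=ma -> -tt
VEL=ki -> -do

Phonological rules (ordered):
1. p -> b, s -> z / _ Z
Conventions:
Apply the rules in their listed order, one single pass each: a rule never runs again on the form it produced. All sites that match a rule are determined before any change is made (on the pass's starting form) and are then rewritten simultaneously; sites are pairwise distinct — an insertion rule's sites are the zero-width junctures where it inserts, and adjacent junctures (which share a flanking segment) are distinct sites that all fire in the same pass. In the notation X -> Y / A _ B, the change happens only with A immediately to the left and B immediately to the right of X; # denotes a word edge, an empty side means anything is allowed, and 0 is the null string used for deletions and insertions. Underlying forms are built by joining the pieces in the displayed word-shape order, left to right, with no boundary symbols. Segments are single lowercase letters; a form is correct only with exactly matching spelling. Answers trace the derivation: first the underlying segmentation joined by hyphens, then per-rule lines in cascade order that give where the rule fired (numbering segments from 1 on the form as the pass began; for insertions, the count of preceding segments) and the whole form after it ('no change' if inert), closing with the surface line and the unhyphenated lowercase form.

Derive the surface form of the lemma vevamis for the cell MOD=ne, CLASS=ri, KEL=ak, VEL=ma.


underlying: r-vevamis-zog-re-tt
1. p -> b, s -> z / _ Z: fires at position(s) 8: rvevamizzogrett
surface: rvevamizzogrett


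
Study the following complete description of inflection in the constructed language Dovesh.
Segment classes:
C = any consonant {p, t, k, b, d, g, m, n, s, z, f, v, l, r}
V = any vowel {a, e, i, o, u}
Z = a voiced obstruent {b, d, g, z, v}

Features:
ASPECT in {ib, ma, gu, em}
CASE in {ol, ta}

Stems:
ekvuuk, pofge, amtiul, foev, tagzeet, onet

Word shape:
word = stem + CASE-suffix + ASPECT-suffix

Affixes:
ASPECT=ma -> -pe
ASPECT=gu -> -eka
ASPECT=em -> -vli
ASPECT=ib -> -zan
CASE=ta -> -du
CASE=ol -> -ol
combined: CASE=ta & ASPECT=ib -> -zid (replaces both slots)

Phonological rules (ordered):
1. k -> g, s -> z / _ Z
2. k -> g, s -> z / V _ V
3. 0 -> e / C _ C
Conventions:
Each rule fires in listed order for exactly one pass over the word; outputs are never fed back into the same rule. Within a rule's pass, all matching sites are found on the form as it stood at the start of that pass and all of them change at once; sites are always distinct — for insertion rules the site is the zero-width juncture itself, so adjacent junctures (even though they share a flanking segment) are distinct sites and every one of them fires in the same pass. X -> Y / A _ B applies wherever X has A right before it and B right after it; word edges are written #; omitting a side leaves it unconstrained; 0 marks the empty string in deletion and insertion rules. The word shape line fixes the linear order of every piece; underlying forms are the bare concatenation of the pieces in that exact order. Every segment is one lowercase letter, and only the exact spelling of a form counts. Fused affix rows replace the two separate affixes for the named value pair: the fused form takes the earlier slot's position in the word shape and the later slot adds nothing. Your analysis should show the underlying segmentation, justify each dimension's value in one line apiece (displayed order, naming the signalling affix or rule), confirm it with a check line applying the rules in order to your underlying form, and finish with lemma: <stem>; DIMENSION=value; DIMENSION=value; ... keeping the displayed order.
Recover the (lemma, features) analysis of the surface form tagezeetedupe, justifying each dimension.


underlying: tagzeet-du-pe
ASPECT=ma - signalled by the affix -pe
CASE=ta - signalled by the affix -du
check: tagzeetdupe -> tagzeetdupe -> tagzeetdupe -> tagezeetedupe
lemma: tagzeet; ASPECT=ma; CASE=ta
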